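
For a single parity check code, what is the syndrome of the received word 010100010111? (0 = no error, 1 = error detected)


Syndrome = XOR of all bits = 0 XOR 1 XOR 0 XOR 1 XOR 0 XOR 0 XOR 0 XOR 1 XOR 0 XOR 1 XOR 1 XOR 1 = 0

0


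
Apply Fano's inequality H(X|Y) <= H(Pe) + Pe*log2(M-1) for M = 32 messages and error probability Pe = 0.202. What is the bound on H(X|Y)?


H(Pe) = -Pe*log2(Pe) - (1-Pe)*log2(1-Pe) = -0.202*log2(0.202) - 0.798*log2(0.798) = 0.466130 + 0.259780 = 0.7259. Pe*log2(M-1) = 0.202*log2(31) = 1.000748. Bound = H(Pe) + Pe*log2(M-1) = 0.466130 + 0.259780 + 1.000748 = 1.7267

1.7267 bits


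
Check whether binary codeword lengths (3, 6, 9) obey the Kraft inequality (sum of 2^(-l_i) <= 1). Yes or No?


Kraft sum = sum(2^(-l_i)) = 0.1426, need <= 1. Result: satisfied (a binary prefix-free code with these lengths exists)

Yes


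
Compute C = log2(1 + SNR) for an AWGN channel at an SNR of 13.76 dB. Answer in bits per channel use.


SNR_linear = 10^(13.76/10) = 23.7684; C = log2(1 + SNR_linear) = log2(1 + 23.7684) = 4.6304

4.6304 bits/channel use


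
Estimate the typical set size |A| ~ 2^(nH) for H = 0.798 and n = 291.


log2|A_typical| = nH = 291 * 0.798 = 232.218, so |A_typical| ~ 2^232.218 = 8.028e+69

8.028e+69


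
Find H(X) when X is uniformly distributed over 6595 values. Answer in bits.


H = log2(n) = log2(6595) = 12.6872

12.6872 bits


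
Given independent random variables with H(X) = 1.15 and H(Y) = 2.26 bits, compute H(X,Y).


For independent variables, H(X,Y) = H(X) + H(Y) = 1.15 + 2.26 = 3.41

3.41 bits


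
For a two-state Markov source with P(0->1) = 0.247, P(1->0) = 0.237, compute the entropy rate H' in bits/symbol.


Stationary distribution: pi_0 = p10/(p01+p10) = 0.4897, pi_1 = 0.5103. Entropy rate H' = pi_0*H(p01) + pi_1*H(p10) = 0.4897*0.8065 + 0.5103*0.79 = 0.7981

0.7981 bits/symbol


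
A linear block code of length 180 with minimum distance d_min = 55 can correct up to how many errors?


Correction capability = floor((d-1)/2) = floor((55-1)/2) = 27

27 errors


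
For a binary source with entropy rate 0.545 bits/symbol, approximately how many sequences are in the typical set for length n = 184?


log2|A_typical| = nH = 184 * 0.545 = 100.28, so |A_typical| ~ 2^100.28 = 1.539e+30

1.539e+30


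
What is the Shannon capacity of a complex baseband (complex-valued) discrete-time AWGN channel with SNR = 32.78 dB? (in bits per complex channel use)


SNR_linear = 10^(32.78/10) = 1896.7059; C = log2(1 + SNR_linear) = log2(1 + 1896.7059) = 10.89

10.89 bits/channel use


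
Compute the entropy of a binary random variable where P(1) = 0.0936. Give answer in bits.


H = -p*log2(p) - (1-p)*log2(1-p). -0.0936*log2(0.0936) = 0.319864; -0.9064*log2(0.9064) = 0.128510. H = 0.319864 + 0.128510 = 0.4484

0.4484 bits


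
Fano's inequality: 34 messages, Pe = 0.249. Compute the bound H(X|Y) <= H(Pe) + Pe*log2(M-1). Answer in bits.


H(Pe) = -Pe*log2(Pe) - (1-Pe)*log2(1-Pe) = -0.249*log2(0.249) - 0.751*log2(0.751) = 0.499440 + 0.310250 = 0.8097. Pe*log2(M-1) = 0.249*log2(33) = 1.256054. Bound = H(Pe) + Pe*log2(M-1) = 0.499440 + 0.310250 + 1.256054 = 2.0657

2.0657 bits


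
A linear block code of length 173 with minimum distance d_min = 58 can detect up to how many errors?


Detection capability = d_min - 1 = 58 - 1 = 57

57 errors


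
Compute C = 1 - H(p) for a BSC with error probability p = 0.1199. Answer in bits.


H(p) = -p*log2(p) - (1-p)*log2(1-p) = -0.1199*log2(0.1199) - 0.8801*log2(0.8801) = 0.366906 + 0.162168 = 0.5291. C = 1 - H(p) = 1 - 0.5291 = 0.4709

0.4709 bits


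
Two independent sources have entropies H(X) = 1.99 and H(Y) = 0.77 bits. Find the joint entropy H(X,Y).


For independent variables, H(X,Y) = H(X) + H(Y) = 1.99 + 0.77 = 2.76

2.76 bits


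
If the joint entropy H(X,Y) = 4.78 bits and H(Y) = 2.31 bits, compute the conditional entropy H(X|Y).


H(X|Y) = H(X,Y) - H(Y) = 4.78 - 2.31 = 2.47

2.47 bits


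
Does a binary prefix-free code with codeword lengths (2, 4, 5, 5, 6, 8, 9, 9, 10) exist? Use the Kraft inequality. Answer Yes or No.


Kraft sum = sum(2^(-l_i)) = 0.3994, need <= 1. Result: satisfied (a binary prefix-free code with these lengths exists)

Yes


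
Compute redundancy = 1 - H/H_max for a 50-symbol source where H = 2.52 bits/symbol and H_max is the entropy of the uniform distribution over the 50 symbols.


H_max = log2(K) = log2(50) = 5.6439 bits/symbol. Redundancy = 1 - H/H_max = 1 - 2.52/5.6439 = 1 - 0.4465 = 0.5535

0.5535


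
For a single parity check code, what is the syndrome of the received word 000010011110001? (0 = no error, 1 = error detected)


Syndrome = XOR of all bits = 0 XOR 0 XOR 0 XOR 0 XOR 1 XOR 0 XOR 0 XOR 1 XOR 1 XOR 1 XOR 1 XOR 0 XOR 0 XOR 0 XOR 1 = 0

0


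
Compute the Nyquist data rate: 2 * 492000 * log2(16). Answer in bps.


Rate = 2 * B * log2(M) = 2 * 492000 * 4.0 = 3936000.0

3936000.0 bps


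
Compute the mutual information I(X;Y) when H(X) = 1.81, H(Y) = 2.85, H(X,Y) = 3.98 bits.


I(X;Y) = H(X) + H(Y) - H(X,Y) = 1.81 + 2.85 - 3.98 = 0.68

0.68 bits


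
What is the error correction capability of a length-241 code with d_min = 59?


Correction capability = floor((d-1)/2) = floor((59-1)/2) = 29

29 errors


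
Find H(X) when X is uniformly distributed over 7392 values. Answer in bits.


H = log2(n) = log2(7392) = 12.8517

12.8517 bits


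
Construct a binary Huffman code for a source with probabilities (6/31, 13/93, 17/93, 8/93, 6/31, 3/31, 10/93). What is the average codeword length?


Huffman construction (repeatedly merge the two least-probable nodes; each merge adds 1 bit to every symbol beneath it): 8/93 + 3/31 = 17/93; 10/93 + 13/93 = 23/93; 17/93 + 17/93 = 34/93; 6/31 + 6/31 = 12/31; 23/93 + 34/93 = 19/31; 12/31 + 19/31 = 1. Resulting codeword lengths (in the order the probabilities were given): (2, 3, 3, 4, 2, 4, 3). L_avg = sum(p_i * l_i) = 6/31*2 + 13/93*3 + 17/93*3 + 8/93*4 + 6/31*2 + 3/31*4 + 10/93*3 = 260/93 = 2.7957

2.7957 bits


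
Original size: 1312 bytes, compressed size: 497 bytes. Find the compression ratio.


Ratio = original / compressed = 1312 / 497 = 2.6398

2.6398


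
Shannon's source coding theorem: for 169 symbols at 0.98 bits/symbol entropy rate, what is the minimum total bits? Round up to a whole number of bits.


Minimum bits >= n * H = 169 * 0.98 = 165.62, rounded up to a whole number of bits = 166

166 bits


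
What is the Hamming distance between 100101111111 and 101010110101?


Count differing positions: . . ^ ^ ^ ^ . . ^ . ^ . = 6 differences

6


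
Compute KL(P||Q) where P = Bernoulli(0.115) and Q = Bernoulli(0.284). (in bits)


KL = p*log2(p/q) + (1-p)*log2((1-p)/(1-q)) = 0.115*log2(0.115/0.284) + 0.885*log2(0.885/0.716) = 0.1206

0.1206 bits


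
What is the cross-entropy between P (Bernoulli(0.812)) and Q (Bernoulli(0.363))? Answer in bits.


H(P,Q) = -p*log2(q) - (1-p)*log2(1-q). -0.812*log2(0.363) = 1.187110; -0.188*log2(0.637) = 0.122319. H(P,Q) = 1.187110 + 0.122319 = 1.3094

1.3094 bits


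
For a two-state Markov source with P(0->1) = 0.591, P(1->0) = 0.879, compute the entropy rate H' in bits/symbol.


Stationary distribution: pi_0 = p10/(p01+p10) = 0.598, pi_1 = 0.402. Entropy rate H' = pi_0*H(p01) + pi_1*H(p10) = 0.598*0.976 + 0.402*0.5322 = 0.7976

0.7976 bits/symbol


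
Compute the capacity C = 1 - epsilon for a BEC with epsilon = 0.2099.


C = 1 - epsilon = 1 - 0.2099 = 0.7901

0.7901 bits


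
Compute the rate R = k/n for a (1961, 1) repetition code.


Rate = k/n = 1/1961

1/1961


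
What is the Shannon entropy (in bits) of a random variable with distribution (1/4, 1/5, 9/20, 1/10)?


H = -sum(p_i * log2(p_i)). Terms: -(1/4)*log2(1/4) = 0.500000; -(1/5)*log2(1/5) = 0.464386; -(9/20)*log2(9/20) = 0.518401; -(1/10)*log2(1/10) = 0.332193. H = 0.500000 + 0.464386 + 0.518401 + 0.332193 = 1.815

1.815 bits


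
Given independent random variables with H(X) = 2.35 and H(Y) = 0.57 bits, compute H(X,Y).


For independent variables, H(X,Y) = H(X) + H(Y) = 2.35 + 0.57 = 2.92

2.92 bits


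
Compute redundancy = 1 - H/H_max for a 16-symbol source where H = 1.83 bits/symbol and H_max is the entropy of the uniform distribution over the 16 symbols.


H_max = log2(K) = log2(16) = 4.0 bits/symbol. Redundancy = 1 - H/H_max = 1 - 1.83/4.0 = 1 - 0.4575 = 0.5425

0.5425


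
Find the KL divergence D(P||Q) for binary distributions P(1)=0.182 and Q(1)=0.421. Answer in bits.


KL = p*log2(p/q) + (1-p)*log2((1-p)/(1-q)) = 0.182*log2(0.182/0.421) + 0.818*log2(0.818/0.579) = 0.1876

0.1876 bits


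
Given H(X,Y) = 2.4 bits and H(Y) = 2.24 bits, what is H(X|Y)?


H(X|Y) = H(X,Y) - H(Y) = 2.4 - 2.24 = 0.16

0.16 bits


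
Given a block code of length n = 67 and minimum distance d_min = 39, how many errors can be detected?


Detection capability = d_min - 1 = 39 - 1 = 38

38 errors


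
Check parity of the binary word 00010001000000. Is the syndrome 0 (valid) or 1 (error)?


Syndrome = XOR of all bits = 0 XOR 0 XOR 0 XOR 1 XOR 0 XOR 0 XOR 0 XOR 1 XOR 0 XOR 0 XOR 0 XOR 0 XOR 0 XOR 0 = 0

0


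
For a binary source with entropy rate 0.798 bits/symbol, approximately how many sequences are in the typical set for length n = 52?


log2|A_typical| = nH = 52 * 0.798 = 41.496, so |A_typical| ~ 2^41.496 = 3.101e+12

3.101e+12


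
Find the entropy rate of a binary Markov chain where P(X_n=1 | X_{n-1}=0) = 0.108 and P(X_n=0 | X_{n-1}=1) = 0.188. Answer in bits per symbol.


Stationary distribution: pi_0 = p10/(p01+p10) = 0.6351, pi_1 = 0.3649. Entropy rate H' = pi_0*H(p01) + pi_1*H(p10) = 0.6351*0.4939 + 0.3649*0.6973 = 0.5681

0.5681 bits/symbol


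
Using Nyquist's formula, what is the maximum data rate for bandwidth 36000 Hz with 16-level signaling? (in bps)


Rate = 2 * B * log2(M) = 2 * 36000 * 4.0 = 288000.0

288000.0 bps


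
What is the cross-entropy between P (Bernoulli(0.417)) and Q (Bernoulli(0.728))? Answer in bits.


H(P,Q) = -p*log2(q) - (1-p)*log2(1-q). -0.417*log2(0.728) = 0.190982; -0.583*log2(0.272) = 1.095061. H(P,Q) = 0.190982 + 1.095061 = 1.286

1.286 bits


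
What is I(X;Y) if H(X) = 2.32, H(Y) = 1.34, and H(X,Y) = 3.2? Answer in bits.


I(X;Y) = H(X) + H(Y) - H(X,Y) = 2.32 + 1.34 - 3.2 = 0.46

0.46 bits


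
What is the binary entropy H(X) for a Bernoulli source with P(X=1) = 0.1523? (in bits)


H = -p*log2(p) - (1-p)*log2(1-p). -0.1523*log2(0.1523) = 0.413496; -0.8477*log2(0.8477) = 0.202070. H = 0.413496 + 0.202070 = 0.6156

0.6156 bits


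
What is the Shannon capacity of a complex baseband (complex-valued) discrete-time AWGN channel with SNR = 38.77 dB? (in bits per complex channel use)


SNR_linear = 10^(38.77/10) = 7533.5556; C = log2(1 + SNR_linear) = log2(1 + 7533.5556) = 12.8793

12.8793 bits/channel use


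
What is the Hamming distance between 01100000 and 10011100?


Count differing positions: ^ ^ ^ ^ ^ ^ . . = 6 differences

6


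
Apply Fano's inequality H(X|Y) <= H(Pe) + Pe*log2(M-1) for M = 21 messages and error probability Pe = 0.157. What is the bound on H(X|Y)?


H(Pe) = -Pe*log2(Pe) - (1-Pe)*log2(1-Pe) = -0.157*log2(0.157) - 0.843*log2(0.843) = 0.419373 + 0.207711 = 0.6271. Pe*log2(M-1) = 0.157*log2(20) = 0.678543. Bound = H(Pe) + Pe*log2(M-1) = 0.419373 + 0.207711 + 0.678543 = 1.3056

1.3056 bits


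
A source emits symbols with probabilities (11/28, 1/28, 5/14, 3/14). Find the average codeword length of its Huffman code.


Huffman construction (repeatedly merge the two least-probable nodes; each merge adds 1 bit to every symbol beneath it): 1/28 + 3/14 = 1/4; 1/4 + 5/14 = 17/28; 11/28 + 17/28 = 1. Resulting codeword lengths (in the order the probabilities were given): (1, 3, 2, 3). L_avg = sum(p_i * l_i) = 11/28*1 + 1/28*3 + 5/14*2 + 3/14*3 = 13/7 = 1.8571

1.8571 bits


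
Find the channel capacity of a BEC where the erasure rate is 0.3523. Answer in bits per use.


C = 1 - epsilon = 1 - 0.3523 = 0.6477

0.6477 bits


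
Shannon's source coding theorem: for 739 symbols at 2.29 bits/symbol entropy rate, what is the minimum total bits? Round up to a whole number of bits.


Minimum bits >= n * H = 739 * 2.29 = 1692.31, rounded up to a whole number of bits = 1693

1693 bits


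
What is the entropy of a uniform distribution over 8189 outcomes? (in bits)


H = log2(n) = log2(8189) = 12.9995

12.9995 bits


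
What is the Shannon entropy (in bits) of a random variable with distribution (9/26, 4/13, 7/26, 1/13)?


H = -sum(p_i * log2(p_i)). Terms: -(9/26)*log2(9/26) = 0.529794; -(4/13)*log2(4/13) = 0.523212; -(7/26)*log2(7/26) = 0.509677; -(1/13)*log2(1/13) = 0.284649. H = 0.529794 + 0.523212 + 0.509677 + 0.284649 = 1.8473

1.8473 bits


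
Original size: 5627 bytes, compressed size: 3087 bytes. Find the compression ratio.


Ratio = original / compressed = 5627 / 3087 = 1.8228

1.8228


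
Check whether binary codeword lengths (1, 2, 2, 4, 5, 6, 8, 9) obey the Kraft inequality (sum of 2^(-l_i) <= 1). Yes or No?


Kraft sum = sum(2^(-l_i)) = 1.1152, need <= 1. Result: violated (a binary prefix-free code with these lengths cannot exist)

No


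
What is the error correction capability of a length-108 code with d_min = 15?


Correction capability = floor((d-1)/2) = floor((15-1)/2) = 7

7 errors


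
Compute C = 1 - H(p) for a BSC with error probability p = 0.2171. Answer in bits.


H(p) = -p*log2(p) - (1-p)*log2(1-p) = -0.2171*log2(0.2171) - 0.7829*log2(0.7829) = 0.478395 + 0.276442 = 0.7548. C = 1 - H(p) = 1 - 0.7548 = 0.2452

0.2452 bits


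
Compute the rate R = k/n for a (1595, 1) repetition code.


Rate = k/n = 1/1595

1/1595


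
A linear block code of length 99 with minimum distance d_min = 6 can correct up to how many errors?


Correction capability = floor((d-1)/2) = floor((6-1)/2) = 2

2 errors


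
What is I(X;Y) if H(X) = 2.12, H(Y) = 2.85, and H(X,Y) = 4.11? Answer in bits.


I(X;Y) = H(X) + H(Y) - H(X,Y) = 2.12 + 2.85 - 4.11 = 0.86

0.86 bits


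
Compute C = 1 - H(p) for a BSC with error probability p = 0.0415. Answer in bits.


H(p) = -p*log2(p) - (1-p)*log2(1-p) = -0.0415*log2(0.0415) - 0.9585*log2(0.9585) = 0.190516 + 0.058612 = 0.2491. C = 1 - H(p) = 1 - 0.2491 = 0.7509

0.7509 bits


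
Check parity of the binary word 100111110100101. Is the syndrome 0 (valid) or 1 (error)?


Syndrome = XOR of all bits = 1 XOR 0 XOR 0 XOR 1 XOR 1 XOR 1 XOR 1 XOR 1 XOR 0 XOR 1 XOR 0 XOR 0 XOR 1 XOR 0 XOR 1 = 1

1


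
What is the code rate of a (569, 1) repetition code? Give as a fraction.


Rate = k/n = 1/569

1/569


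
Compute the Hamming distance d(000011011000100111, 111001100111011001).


Count differing positions: ^ ^ ^ . ^ . ^ ^ ^ ^ ^ ^ ^ ^ ^ ^ ^ . = 15 differences

15


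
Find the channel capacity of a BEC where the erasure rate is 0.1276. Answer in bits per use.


C = 1 - epsilon = 1 - 0.1276 = 0.8724

0.8724 bits


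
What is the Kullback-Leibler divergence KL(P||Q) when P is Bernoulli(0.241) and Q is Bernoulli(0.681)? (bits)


KL = p*log2(p/q) + (1-p)*log2((1-p)/(1-q)) = 0.241*log2(0.241/0.681) + 0.759*log2(0.759/0.319) = 0.588

0.588 bits


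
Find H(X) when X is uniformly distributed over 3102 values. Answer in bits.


H = log2(n) = log2(3102) = 11.599

11.599 bits


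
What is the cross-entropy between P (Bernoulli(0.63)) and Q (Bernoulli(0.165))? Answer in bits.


H(P,Q) = -p*log2(q) - (1-p)*log2(1-q). -0.63*log2(0.165) = 1.637661; -0.37*log2(0.835) = 0.096256. H(P,Q) = 1.637661 + 0.096256 = 1.7339

1.7339 bits


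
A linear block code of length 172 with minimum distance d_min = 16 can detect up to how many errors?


Detection capability = d_min - 1 = 16 - 1 = 15

15 errors


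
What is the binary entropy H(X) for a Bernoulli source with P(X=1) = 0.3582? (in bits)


H = -p*log2(p) - (1-p)*log2(1-p). -0.3582*log2(0.3582) = 0.530552; -0.6418*log2(0.6418) = 0.410626. H = 0.530552 + 0.410626 = 0.9412

0.9412 bits


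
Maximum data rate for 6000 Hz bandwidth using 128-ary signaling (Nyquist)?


Rate = 2 * B * log2(M) = 2 * 6000 * 7.0 = 84000.0

84000.0 bps


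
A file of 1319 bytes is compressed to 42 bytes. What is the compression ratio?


Ratio = original / compressed = 1319 / 42 = 31.4048

31.4048


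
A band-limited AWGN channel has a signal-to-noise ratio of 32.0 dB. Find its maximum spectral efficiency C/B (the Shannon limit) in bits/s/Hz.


SNR_linear = 10^(32.0/10) = 1584.8932; C/B = log2(1 + SNR_linear) = log2(1 + 1584.8932) = 10.6311

10.6311 bits/s/Hz


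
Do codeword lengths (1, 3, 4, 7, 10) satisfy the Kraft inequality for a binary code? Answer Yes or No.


Kraft sum = sum(2^(-l_i)) = 0.6963, need <= 1. Result: satisfied (a binary prefix-free code with these lengths exists)

Yes


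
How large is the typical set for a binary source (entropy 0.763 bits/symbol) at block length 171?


log2|A_typical| = nH = 171 * 0.763 = 130.473, so |A_typical| ~ 2^130.473 = 1.889e+39

1.889e+39


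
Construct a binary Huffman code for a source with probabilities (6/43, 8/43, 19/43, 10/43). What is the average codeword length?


Huffman construction (repeatedly merge the two least-probable nodes; each merge adds 1 bit to every symbol beneath it): 6/43 + 8/43 = 14/43; 10/43 + 14/43 = 24/43; 19/43 + 24/43 = 1. Resulting codeword lengths (in the order the probabilities were given): (3, 3, 1, 2). L_avg = sum(p_i * l_i) = 6/43*3 + 8/43*3 + 19/43*1 + 10/43*2 = 81/43 = 1.8837

1.8837 bits


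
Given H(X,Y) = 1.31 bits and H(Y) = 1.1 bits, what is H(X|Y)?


H(X|Y) = H(X,Y) - H(Y) = 1.31 - 1.1 = 0.21

0.21 bits


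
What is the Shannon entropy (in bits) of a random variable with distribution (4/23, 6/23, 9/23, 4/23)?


H = -sum(p_i * log2(p_i)). Terms: -(4/23)*log2(4/23) = 0.438880; -(6/23)*log2(6/23) = 0.505722; -(9/23)*log2(9/23) = 0.529684; -(4/23)*log2(4/23) = 0.438880. H = 0.438880 + 0.505722 + 0.529684 + 0.438880 = 1.9132

1.9132 bits


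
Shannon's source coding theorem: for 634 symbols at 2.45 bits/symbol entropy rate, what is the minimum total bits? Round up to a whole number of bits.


Minimum bits >= n * H = 634 * 2.45 = 1553.3, rounded up to a whole number of bits = 1554

1554 bits


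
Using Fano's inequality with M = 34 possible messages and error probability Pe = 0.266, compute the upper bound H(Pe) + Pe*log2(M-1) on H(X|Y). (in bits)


H(Pe) = -Pe*log2(Pe) - (1-Pe)*log2(1-Pe) = -0.266*log2(0.266) - 0.734*log2(0.734) = 0.508193 + 0.327473 = 0.8357. Pe*log2(M-1) = 0.266*log2(33) = 1.341809. Bound = H(Pe) + Pe*log2(M-1) = 0.508193 + 0.327473 + 1.341809 = 2.1775

2.1775 bits


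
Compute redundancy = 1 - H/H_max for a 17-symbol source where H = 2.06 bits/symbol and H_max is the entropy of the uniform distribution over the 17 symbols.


H_max = log2(K) = log2(17) = 4.0875 bits/symbol. Redundancy = 1 - H/H_max = 1 - 2.06/4.0875 = 1 - 0.504 = 0.496

0.496


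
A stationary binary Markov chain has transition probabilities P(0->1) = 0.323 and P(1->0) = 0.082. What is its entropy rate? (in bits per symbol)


Stationary distribution: pi_0 = p10/(p01+p10) = 0.2025, pi_1 = 0.7975. Entropy rate H' = pi_0*H(p01) + pi_1*H(p10) = 0.2025*0.9076 + 0.7975*0.4092 = 0.5101

0.5101 bits/symbol


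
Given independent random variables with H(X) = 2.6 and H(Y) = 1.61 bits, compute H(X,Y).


For independent variables, H(X,Y) = H(X) + H(Y) = 2.6 + 1.61 = 4.21

4.21 bits


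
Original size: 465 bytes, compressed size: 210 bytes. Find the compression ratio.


Ratio = original / compressed = 465 / 210 = 2.2143

2.2143


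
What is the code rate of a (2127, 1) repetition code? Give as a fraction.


Rate = k/n = 1/2127

1/2127


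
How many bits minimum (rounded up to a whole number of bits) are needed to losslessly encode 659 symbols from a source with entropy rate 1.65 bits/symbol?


Minimum bits >= n * H = 659 * 1.65 = 1087.35, rounded up to a whole number of bits = 1088

1088 bits


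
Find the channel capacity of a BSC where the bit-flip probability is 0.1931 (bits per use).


H(p) = -p*log2(p) - (1-p)*log2(1-p) = -0.1931*log2(0.1931) - 0.8069*log2(0.8069) = 0.458145 + 0.249766 = 0.7079. C = 1 - H(p) = 1 - 0.7079 = 0.2921

0.2921 bits


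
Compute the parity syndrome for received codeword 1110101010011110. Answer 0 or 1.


Syndrome = XOR of all bits = 1 XOR 1 XOR 1 XOR 0 XOR 1 XOR 0 XOR 1 XOR 0 XOR 1 XOR 0 XOR 0 XOR 1 XOR 1 XOR 1 XOR 1 XOR 0 = 0

0


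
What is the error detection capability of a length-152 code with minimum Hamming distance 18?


Detection capability = d_min - 1 = 18 - 1 = 17

17 errors


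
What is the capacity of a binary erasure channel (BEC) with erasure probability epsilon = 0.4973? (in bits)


C = 1 - epsilon = 1 - 0.4973 = 0.5027

0.5027 bits


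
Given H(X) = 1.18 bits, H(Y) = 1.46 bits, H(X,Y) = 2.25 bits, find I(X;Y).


I(X;Y) = H(X) + H(Y) - H(X,Y) = 1.18 + 1.46 - 2.25 = 0.39

0.39 bits


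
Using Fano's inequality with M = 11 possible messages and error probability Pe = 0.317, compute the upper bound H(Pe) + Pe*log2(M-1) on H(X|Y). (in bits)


H(Pe) = -Pe*log2(Pe) - (1-Pe)*log2(1-Pe) = -0.317*log2(0.317) - 0.683*log2(0.683) = 0.525410 + 0.375679 = 0.9011. Pe*log2(M-1) = 0.317*log2(10) = 1.053051. Bound = H(Pe) + Pe*log2(M-1) = 0.525410 + 0.375679 + 1.053051 = 1.9541

1.9541 bits


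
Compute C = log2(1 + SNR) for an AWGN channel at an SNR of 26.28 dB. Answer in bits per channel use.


SNR_linear = 10^(26.28/10) = 424.6196; C = log2(1 + SNR_linear) = log2(1 + 424.6196) = 8.7334

8.7334 bits/channel use


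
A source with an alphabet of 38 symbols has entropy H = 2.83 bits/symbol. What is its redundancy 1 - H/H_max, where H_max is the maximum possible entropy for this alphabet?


H_max = log2(K) = log2(38) = 5.2479 bits/symbol. Redundancy = 1 - H/H_max = 1 - 2.83/5.2479 = 1 - 0.5393 = 0.4607

0.4607


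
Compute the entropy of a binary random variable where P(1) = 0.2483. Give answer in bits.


H = -p*log2(p) - (1-p)*log2(1-p). -0.2483*log2(0.2483) = 0.499044; -0.7517*log2(0.7517) = 0.309528. H = 0.499044 + 0.309528 = 0.8086

0.8086 bits


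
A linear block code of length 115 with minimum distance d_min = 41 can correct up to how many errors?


Correction capability = floor((d-1)/2) = floor((41-1)/2) = 20

20 errors


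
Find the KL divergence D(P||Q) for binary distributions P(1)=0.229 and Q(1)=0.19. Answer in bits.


KL = p*log2(p/q) + (1-p)*log2((1-p)/(1-q)) = 0.229*log2(0.229/0.19) + 0.771*log2(0.771/0.81) = 0.0068

0.0068 bits


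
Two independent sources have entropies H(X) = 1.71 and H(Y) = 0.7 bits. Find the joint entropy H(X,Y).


For independent variables, H(X,Y) = H(X) + H(Y) = 1.71 + 0.7 = 2.41

2.41 bits


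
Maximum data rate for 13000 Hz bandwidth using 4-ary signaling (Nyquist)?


Rate = 2 * B * log2(M) = 2 * 13000 * 2.0 = 52000.0

52000.0 bps


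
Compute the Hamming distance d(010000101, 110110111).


Count differing positions: ^ . . ^ ^ . . ^ . = 4 differences

4


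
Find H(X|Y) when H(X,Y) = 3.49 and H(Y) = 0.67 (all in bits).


H(X|Y) = H(X,Y) - H(Y) = 3.49 - 0.67 = 2.82

2.82 bits


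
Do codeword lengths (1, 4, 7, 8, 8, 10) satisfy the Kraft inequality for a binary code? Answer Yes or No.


Kraft sum = sum(2^(-l_i)) = 0.5791, need <= 1. Result: satisfied (a binary prefix-free code with these lengths exists)

Yes


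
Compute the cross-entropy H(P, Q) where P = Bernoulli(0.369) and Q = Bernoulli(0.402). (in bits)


H(P,Q) = -p*log2(q) - (1-p)*log2(1-q). -0.369*log2(0.402) = 0.485136; -0.631*log2(0.598) = 0.468065. H(P,Q) = 0.485136 + 0.468065 = 0.9532

0.9532 bits


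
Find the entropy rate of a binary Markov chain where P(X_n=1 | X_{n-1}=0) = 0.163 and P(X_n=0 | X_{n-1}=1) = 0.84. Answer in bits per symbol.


Stationary distribution: pi_0 = p10/(p01+p10) = 0.8375, pi_1 = 0.1625. Entropy rate H' = pi_0*H(p01) + pi_1*H(p10) = 0.8375*0.6414 + 0.1625*0.6343 = 0.6403

0.6403 bits/symbol


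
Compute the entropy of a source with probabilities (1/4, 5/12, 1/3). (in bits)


H = -sum(p_i * log2(p_i)). Terms: -(1/4)*log2(1/4) = 0.500000; -(5/12)*log2(5/12) = 0.526264; -(1/3)*log2(1/3) = 0.528321. H = 0.500000 + 0.526264 + 0.528321 = 1.5546

1.5546 bits


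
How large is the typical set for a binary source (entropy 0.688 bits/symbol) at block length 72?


log2|A_typical| = nH = 72 * 0.688 = 49.536, so |A_typical| ~ 2^49.536 = 8.162e+14

8.162e+14


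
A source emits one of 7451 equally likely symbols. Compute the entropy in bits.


H = log2(n) = log2(7451) = 12.8632

12.8632 bits


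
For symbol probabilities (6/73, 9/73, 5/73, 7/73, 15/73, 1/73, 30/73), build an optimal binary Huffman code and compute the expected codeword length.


Huffman construction (repeatedly merge the two least-probable nodes; each merge adds 1 bit to every symbol beneath it): 1/73 + 5/73 = 6/73; 6/73 + 6/73 = 12/73; 7/73 + 9/73 = 16/73; 12/73 + 15/73 = 27/73; 16/73 + 27/73 = 43/73; 30/73 + 43/73 = 1. Resulting codeword lengths (in the order the probabilities were given): (4, 3, 5, 3, 3, 5, 1). L_avg = sum(p_i * l_i) = 6/73*4 + 9/73*3 + 5/73*5 + 7/73*3 + 15/73*3 + 1/73*5 + 30/73*1 = 177/73 = 2.4247

2.4247 bits


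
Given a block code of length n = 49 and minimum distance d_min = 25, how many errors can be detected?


Detection capability = d_min - 1 = 25 - 1 = 24

24 errors


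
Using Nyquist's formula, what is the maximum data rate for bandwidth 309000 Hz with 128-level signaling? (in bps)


Rate = 2 * B * log2(M) = 2 * 309000 * 7.0 = 4326000.0

4326000.0 bps


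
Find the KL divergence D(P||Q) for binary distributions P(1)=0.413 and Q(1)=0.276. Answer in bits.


KL = p*log2(p/q) + (1-p)*log2((1-p)/(1-q)) = 0.413*log2(0.413/0.276) + 0.587*log2(0.587/0.724) = 0.0625

0.0625 bits


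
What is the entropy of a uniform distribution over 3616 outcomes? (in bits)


H = log2(n) = log2(3616) = 11.8202

11.8202 bits


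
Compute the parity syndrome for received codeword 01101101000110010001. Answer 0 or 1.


Syndrome = XOR of all bits = 0 XOR 1 XOR 1 XOR 0 XOR 1 XOR 1 XOR 0 XOR 1 XOR 0 XOR 0 XOR 0 XOR 1 XOR 1 XOR 0 XOR 0 XOR 1 XOR 0 XOR 0 XOR 0 XOR 1 = 1

1


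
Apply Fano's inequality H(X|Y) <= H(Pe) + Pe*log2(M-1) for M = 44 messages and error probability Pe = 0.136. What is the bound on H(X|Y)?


H(Pe) = -Pe*log2(Pe) - (1-Pe)*log2(1-Pe) = -0.136*log2(0.136) - 0.864*log2(0.864) = 0.391452 + 0.182215 = 0.5737. Pe*log2(M-1) = 0.136*log2(43) = 0.737972. Bound = H(Pe) + Pe*log2(M-1) = 0.391452 + 0.182215 + 0.737972 = 1.3116

1.3116 bits


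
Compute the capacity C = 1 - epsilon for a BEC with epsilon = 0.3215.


C = 1 - epsilon = 1 - 0.3215 = 0.6785

0.6785 bits


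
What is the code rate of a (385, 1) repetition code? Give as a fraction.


Rate = k/n = 1/385

1/385


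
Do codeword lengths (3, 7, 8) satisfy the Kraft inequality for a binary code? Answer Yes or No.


Kraft sum = sum(2^(-l_i)) = 0.1367, need <= 1. Result: satisfied (a binary prefix-free code with these lengths exists)

Yes


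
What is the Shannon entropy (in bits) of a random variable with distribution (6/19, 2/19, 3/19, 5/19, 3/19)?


H = -sum(p_i * log2(p_i)). Terms: -(6/19)*log2(6/19) = 0.525147; -(2/19)*log2(2/19) = 0.341887; -(3/19)*log2(3/19) = 0.420468; -(5/19)*log2(5/19) = 0.506842; -(3/19)*log2(3/19) = 0.420468. H = 0.525147 + 0.341887 + 0.420468 + 0.506842 + 0.420468 = 2.2148

2.2148 bits


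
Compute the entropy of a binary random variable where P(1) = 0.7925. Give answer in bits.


H = -p*log2(p) - (1-p)*log2(1-p). -0.7925*log2(0.7925) = 0.265897; -0.2075*log2(0.2075) = 0.470779. H = 0.265897 + 0.470779 = 0.7367

0.7367 bits


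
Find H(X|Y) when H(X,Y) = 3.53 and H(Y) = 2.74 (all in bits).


H(X|Y) = H(X,Y) - H(Y) = 3.53 - 2.74 = 0.79

0.79 bits


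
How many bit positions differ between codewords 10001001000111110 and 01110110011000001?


Count differing positions: ^ ^ ^ ^ ^ ^ ^ ^ . ^ ^ ^ ^ ^ ^ ^ ^ = 16 differences

16


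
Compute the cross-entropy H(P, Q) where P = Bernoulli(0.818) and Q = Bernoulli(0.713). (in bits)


H(P,Q) = -p*log2(q) - (1-p)*log2(1-q). -0.818*log2(0.713) = 0.399205; -0.182*log2(0.287) = 0.327760. H(P,Q) = 0.399205 + 0.327760 = 0.727

0.727 bits


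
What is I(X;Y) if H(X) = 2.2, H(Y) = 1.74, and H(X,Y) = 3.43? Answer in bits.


I(X;Y) = H(X) + H(Y) - H(X,Y) = 2.2 + 1.74 - 3.43 = 0.51

0.51 bits


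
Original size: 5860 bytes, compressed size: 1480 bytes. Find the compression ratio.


Ratio = original / compressed = 5860 / 1480 = 3.9595

3.9595


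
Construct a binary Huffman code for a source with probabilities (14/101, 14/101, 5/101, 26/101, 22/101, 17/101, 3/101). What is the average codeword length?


Huffman construction (repeatedly merge the two least-probable nodes; each merge adds 1 bit to every symbol beneath it): 3/101 + 5/101 = 8/101; 8/101 + 14/101 = 22/101; 14/101 + 17/101 = 31/101; 22/101 + 22/101 = 44/101; 26/101 + 31/101 = 57/101; 44/101 + 57/101 = 1. Resulting codeword lengths (in the order the probabilities were given): (3, 3, 4, 2, 2, 3, 4). L_avg = sum(p_i * l_i) = 14/101*3 + 14/101*3 + 5/101*4 + 26/101*2 + 22/101*2 + 17/101*3 + 3/101*4 = 263/101 = 2.604

2.604 bits


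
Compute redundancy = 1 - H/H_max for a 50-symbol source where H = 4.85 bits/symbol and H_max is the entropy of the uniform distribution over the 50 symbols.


H_max = log2(K) = log2(50) = 5.6439 bits/symbol. Redundancy = 1 - H/H_max = 1 - 4.85/5.6439 = 1 - 0.8593 = 0.1407

0.1407


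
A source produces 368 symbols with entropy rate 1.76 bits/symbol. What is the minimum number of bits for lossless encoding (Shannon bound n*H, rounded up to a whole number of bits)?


Minimum bits >= n * H = 368 * 1.76 = 647.68, rounded up to a whole number of bits = 648

648 bits


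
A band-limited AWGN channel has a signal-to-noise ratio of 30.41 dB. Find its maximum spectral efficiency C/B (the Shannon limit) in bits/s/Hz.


SNR_linear = 10^(30.41/10) = 1099.0058; C/B = log2(1 + SNR_linear) = log2(1 + 1099.0058) = 10.1033

10.1033 bits/s/Hz


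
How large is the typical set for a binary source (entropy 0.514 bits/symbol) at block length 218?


log2|A_typical| = nH = 218 * 0.514 = 112.052, so |A_typical| ~ 2^112.052 = 5.383e+33

5.383e+33


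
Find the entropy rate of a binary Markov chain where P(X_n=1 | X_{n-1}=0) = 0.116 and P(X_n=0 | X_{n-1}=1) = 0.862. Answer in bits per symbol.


Stationary distribution: pi_0 = p10/(p01+p10) = 0.8814, pi_1 = 0.1186. Entropy rate H' = pi_0*H(p01) + pi_1*H(p10) = 0.8814*0.5178 + 0.1186*0.579 = 0.525

0.525 bits/symbol


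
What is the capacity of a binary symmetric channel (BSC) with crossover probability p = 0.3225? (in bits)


H(p) = -p*log2(p) - (1-p)*log2(1-p) = -0.3225*log2(0.3225) - 0.6775*log2(0.6775) = 0.526523 + 0.380557 = 0.9071. C = 1 - H(p) = 1 - 0.9071 = 0.0929

0.0929 bits


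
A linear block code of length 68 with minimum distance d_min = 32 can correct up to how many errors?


Correction capability = floor((d-1)/2) = floor((32-1)/2) = 15

15 errors


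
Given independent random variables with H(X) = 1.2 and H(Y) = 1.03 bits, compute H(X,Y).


For independent variables, H(X,Y) = H(X) + H(Y) = 1.2 + 1.03 = 2.23

2.23 bits


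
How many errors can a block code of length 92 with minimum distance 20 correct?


Correction capability = floor((d-1)/2) = floor((20-1)/2) = 9

9 errors


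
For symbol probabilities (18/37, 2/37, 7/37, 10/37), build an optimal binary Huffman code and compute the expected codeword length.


Huffman construction (repeatedly merge the two least-probable nodes; each merge adds 1 bit to every symbol beneath it): 2/37 + 7/37 = 9/37; 9/37 + 10/37 = 19/37; 18/37 + 19/37 = 1. Resulting codeword lengths (in the order the probabilities were given): (1, 3, 3, 2). L_avg = sum(p_i * l_i) = 18/37*1 + 2/37*3 + 7/37*3 + 10/37*2 = 65/37 = 1.7568

1.7568 bits


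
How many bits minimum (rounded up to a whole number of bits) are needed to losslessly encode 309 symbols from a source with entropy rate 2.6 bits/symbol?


Minimum bits >= n * H = 309 * 2.6 = 803.4, rounded up to a whole number of bits = 804

804 bits


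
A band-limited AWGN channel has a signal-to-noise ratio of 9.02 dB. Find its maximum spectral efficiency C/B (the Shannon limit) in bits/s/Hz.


SNR_linear = 10^(9.02/10) = 7.9799; C/B = log2(1 + SNR_linear) = log2(1 + 7.9799) = 3.1667

3.1667 bits/s/Hz


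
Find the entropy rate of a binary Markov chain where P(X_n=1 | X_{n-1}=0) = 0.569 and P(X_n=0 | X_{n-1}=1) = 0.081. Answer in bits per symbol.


Stationary distribution: pi_0 = p10/(p01+p10) = 0.1246, pi_1 = 0.8754. Entropy rate H' = pi_0*H(p01) + pi_1*H(p10) = 0.1246*0.9862 + 0.8754*0.4057 = 0.478

0.478 bits/symbol


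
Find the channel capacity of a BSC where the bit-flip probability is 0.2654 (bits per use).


H(p) = -p*log2(p) - (1-p)*log2(1-p) = -0.2654*log2(0.2654) - 0.7346*log2(0.7346) = 0.507912 + 0.326874 = 0.8348. C = 1 - H(p) = 1 - 0.8348 = 0.1652

0.1652 bits


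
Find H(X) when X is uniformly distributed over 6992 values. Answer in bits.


H = log2(n) = log2(6992) = 12.7715

12.7715 bits


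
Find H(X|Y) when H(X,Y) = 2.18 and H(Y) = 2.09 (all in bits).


H(X|Y) = H(X,Y) - H(Y) = 2.18 - 2.09 = 0.09

0.09 bits


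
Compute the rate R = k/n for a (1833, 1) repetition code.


Rate = k/n = 1/1833

1/1833


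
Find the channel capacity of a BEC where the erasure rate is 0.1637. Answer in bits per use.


C = 1 - epsilon = 1 - 0.1637 = 0.8363

0.8363 bits


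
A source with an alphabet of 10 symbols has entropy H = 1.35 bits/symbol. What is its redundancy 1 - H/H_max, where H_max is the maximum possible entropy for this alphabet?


H_max = log2(K) = log2(10) = 3.3219 bits/symbol. Redundancy = 1 - H/H_max = 1 - 1.35/3.3219 = 1 - 0.4064 = 0.5936

0.5936


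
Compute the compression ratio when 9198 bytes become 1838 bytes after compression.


Ratio = original / compressed = 9198 / 1838 = 5.0044

5.0044


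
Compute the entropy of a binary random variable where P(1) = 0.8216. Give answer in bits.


H = -p*log2(p) - (1-p)*log2(1-p). -0.8216*log2(0.8216) = 0.232917; -0.1784*log2(0.1784) = 0.443647. H = 0.232917 + 0.443647 = 0.6766

0.6766 bits


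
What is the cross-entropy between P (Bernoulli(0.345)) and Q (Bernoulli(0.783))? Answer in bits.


H(P,Q) = -p*log2(q) - (1-p)*log2(1-q). -0.345*log2(0.783) = 0.121756; -0.655*log2(0.217) = 1.443773. H(P,Q) = 0.121756 + 1.443773 = 1.5655

1.5655 bits


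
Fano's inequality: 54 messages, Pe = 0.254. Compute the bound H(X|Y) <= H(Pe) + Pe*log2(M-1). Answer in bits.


H(Pe) = -Pe*log2(Pe) - (1-Pe)*log2(1-Pe) = -0.254*log2(0.254) - 0.746*log2(0.746) = 0.502183 + 0.315373 = 0.8176. Pe*log2(M-1) = 0.254*log2(53) = 1.454892. Bound = H(Pe) + Pe*log2(M-1) = 0.502183 + 0.315373 + 1.454892 = 2.2724

2.2724 bits


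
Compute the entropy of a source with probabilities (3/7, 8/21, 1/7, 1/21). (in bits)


H = -sum(p_i * log2(p_i)). Terms: -(3/7)*log2(3/7) = 0.523882; -(8/21)*log2(8/21) = 0.530407; -(1/7)*log2(1/7) = 0.401051; -(1/21)*log2(1/21) = 0.209158. H = 0.523882 + 0.530407 + 0.401051 + 0.209158 = 1.6645

1.6645 bits


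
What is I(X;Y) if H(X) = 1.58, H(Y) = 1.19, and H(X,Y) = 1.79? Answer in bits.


I(X;Y) = H(X) + H(Y) - H(X,Y) = 1.58 + 1.19 - 1.79 = 0.98

0.98 bits


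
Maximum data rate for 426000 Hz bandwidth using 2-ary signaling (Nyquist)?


Rate = 2 * B * log2(M) = 2 * 426000 * 1.0 = 852000.0

852000.0 bps


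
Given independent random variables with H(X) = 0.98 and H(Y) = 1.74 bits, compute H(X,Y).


For independent variables, H(X,Y) = H(X) + H(Y) = 0.98 + 1.74 = 2.72

2.72 bits


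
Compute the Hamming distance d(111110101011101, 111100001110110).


Count differing positions: . . . . ^ . ^ . . ^ . ^ . ^ ^ = 6 differences

6


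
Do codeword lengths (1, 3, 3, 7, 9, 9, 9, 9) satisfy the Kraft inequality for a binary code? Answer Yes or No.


Kraft sum = sum(2^(-l_i)) = 0.7656, need <= 1. Result: satisfied (a binary prefix-free code with these lengths exists)

Yes


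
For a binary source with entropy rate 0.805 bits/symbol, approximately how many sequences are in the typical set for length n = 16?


log2|A_typical| = nH = 16 * 0.805 = 12.88, so |A_typical| ~ 2^12.88 = 7.538e+03

7.538e+03


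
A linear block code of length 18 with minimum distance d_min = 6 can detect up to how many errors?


Detection capability = d_min - 1 = 6 - 1 = 5

5 errors


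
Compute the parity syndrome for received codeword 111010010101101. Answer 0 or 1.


Syndrome = XOR of all bits = 1 XOR 1 XOR 1 XOR 0 XOR 1 XOR 0 XOR 0 XOR 1 XOR 0 XOR 1 XOR 0 XOR 1 XOR 1 XOR 0 XOR 1 = 1

1


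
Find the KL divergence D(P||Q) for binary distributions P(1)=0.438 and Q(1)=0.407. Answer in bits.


KL = p*log2(p/q) + (1-p)*log2((1-p)/(1-q)) = 0.438*log2(0.438/0.407) + 0.562*log2(0.562/0.593) = 0.0029

0.0029 bits


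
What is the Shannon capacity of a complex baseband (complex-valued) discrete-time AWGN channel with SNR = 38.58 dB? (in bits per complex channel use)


SNR_linear = 10^(38.58/10) = 7211.0748; C = log2(1 + SNR_linear) = log2(1 + 7211.0748) = 12.8162

12.8162 bits/channel use


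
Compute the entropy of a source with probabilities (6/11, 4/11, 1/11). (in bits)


H = -sum(p_i * log2(p_i)). Terms: -(6/11)*log2(6/11) = 0.476983; -(4/11)*log2(4/11) = 0.530702; -(1/11)*log2(1/11) = 0.314494. H = 0.476983 + 0.530702 + 0.314494 = 1.3222

1.3222 bits


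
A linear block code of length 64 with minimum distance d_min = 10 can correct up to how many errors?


Correction capability = floor((d-1)/2) = floor((10-1)/2) = 4

4 errors


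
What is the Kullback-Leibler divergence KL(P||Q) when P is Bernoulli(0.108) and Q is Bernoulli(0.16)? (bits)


KL = p*log2(p/q) + (1-p)*log2((1-p)/(1-q)) = 0.108*log2(0.108/0.16) + 0.892*log2(0.892/0.84) = 0.0161

0.0161 bits


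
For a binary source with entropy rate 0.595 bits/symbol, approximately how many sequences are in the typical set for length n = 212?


log2|A_typical| = nH = 212 * 0.595 = 126.14, so |A_typical| ~ 2^126.14 = 9.374e+37

9.374e+37


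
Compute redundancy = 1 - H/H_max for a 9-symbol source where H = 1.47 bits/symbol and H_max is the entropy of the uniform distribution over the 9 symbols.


H_max = log2(K) = log2(9) = 3.1699 bits/symbol. Redundancy = 1 - H/H_max = 1 - 1.47/3.1699 = 1 - 0.4637 = 0.5363

0.5363


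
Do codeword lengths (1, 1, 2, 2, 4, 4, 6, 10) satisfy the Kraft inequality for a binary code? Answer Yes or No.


Kraft sum = sum(2^(-l_i)) = 1.6416, need <= 1. Result: violated (a binary prefix-free code with these lengths cannot exist)

No


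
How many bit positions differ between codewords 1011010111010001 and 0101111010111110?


Count differing positions: ^ ^ ^ . ^ . ^ ^ . ^ ^ . ^ ^ ^ ^ = 12 differences

12


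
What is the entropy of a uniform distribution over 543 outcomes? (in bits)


H = log2(n) = log2(543) = 9.0848

9.0848 bits


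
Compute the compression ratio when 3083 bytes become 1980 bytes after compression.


Ratio = original / compressed = 3083 / 1980 = 1.5571

1.5571


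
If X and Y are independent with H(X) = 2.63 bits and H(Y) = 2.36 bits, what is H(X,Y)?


For independent variables, H(X,Y) = H(X) + H(Y) = 2.63 + 2.36 = 4.99

4.99 bits


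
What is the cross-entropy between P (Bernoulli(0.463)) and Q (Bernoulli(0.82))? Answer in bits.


H(P,Q) = -p*log2(q) - (1-p)*log2(1-q). -0.463*log2(0.82) = 0.132559; -0.537*log2(0.18) = 1.328501. H(P,Q) = 0.132559 + 1.328501 = 1.4611

1.4611 bits
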